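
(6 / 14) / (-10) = -3/70 = -0.04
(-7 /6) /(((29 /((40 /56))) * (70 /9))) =-3/812 = 0.00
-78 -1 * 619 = -697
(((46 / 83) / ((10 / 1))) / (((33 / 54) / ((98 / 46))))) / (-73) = -882/333245 = 0.00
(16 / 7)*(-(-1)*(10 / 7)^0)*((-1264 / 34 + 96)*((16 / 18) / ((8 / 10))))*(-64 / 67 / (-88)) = 1280000/789327 = 1.62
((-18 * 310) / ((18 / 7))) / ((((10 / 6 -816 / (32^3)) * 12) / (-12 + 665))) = -103644160/1441 = -71925.16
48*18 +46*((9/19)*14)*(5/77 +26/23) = 256788/209 = 1228.65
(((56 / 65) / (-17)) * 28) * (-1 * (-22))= -34496/1105 = -31.22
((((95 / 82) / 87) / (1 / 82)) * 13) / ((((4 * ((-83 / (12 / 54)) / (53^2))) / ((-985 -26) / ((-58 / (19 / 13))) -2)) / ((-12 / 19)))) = 248610545/628227 = 395.73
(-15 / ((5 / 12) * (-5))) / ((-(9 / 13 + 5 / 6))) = -2808/595 = -4.72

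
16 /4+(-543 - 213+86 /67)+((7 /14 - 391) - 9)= -1150.22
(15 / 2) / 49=15/98 = 0.15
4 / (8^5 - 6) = 2/16381 = 0.00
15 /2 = 7.50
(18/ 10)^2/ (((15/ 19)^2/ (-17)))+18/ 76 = -2093229/23750 = -88.14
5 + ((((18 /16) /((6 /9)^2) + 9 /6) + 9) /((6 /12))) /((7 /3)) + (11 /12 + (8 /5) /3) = 9867/560 = 17.62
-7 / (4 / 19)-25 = -233/4 = -58.25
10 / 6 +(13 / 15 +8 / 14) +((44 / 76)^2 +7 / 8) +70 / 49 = 248809/43320 = 5.74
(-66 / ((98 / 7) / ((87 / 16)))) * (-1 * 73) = 209583/112 = 1871.28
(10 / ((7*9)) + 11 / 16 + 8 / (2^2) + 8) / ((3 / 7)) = 10933/432 = 25.31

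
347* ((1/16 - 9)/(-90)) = 49621/1440 = 34.46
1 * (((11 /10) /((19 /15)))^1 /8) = 33/304 = 0.11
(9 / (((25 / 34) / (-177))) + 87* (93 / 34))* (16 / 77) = -13113864/32725 = -400.73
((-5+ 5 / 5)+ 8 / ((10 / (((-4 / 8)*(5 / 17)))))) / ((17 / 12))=-840/289 = -2.91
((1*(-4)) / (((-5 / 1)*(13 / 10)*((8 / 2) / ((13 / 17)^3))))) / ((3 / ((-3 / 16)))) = -169/39304 = 0.00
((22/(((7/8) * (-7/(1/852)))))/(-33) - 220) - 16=-7389392/31311 = -236.00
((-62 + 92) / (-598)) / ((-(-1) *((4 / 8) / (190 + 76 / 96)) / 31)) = -709745/1196 = -593.43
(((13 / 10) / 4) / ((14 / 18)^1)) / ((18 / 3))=39/560 = 0.07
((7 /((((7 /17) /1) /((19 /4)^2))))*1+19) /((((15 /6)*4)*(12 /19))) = 40793/640 = 63.74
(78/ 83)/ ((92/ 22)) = 429/1909 = 0.22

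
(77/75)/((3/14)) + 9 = 3103/225 = 13.79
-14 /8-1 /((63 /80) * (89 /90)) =-7561/2492 = -3.03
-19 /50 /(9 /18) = -0.76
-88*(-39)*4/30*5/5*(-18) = -8236.80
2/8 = 1/4 = 0.25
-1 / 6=-0.17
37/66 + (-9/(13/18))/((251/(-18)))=313187/215358 = 1.45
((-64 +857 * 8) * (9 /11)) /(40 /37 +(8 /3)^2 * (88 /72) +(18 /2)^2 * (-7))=-183200616/18370121 = -9.97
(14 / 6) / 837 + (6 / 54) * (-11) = -3062/2511 = -1.22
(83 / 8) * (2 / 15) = 83/60 = 1.38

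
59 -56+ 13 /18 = 67/18 = 3.72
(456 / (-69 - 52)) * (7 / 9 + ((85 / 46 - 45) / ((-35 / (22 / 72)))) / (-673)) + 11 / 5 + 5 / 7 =-2897641/196660695 = -0.01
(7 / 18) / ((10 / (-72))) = -2.80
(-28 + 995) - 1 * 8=959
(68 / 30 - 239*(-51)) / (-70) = -182869/1050 = -174.16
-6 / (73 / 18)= -108/73 = -1.48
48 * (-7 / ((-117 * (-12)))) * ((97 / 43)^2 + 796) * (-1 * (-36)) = -165895856/24037 = -6901.69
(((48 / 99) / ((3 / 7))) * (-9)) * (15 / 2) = -840/11 = -76.36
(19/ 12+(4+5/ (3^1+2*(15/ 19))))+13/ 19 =48661/6612 = 7.36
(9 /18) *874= 437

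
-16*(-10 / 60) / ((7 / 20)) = 160/21 = 7.62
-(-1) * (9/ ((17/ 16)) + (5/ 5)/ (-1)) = 127/17 = 7.47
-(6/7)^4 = -1296/2401 = -0.54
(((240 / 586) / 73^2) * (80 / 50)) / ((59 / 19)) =3648/92122423 = 0.00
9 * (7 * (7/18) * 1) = 49/2 = 24.50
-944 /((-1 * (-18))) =-472/9 = -52.44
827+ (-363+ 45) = 509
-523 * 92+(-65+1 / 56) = -2698135/56 = -48180.98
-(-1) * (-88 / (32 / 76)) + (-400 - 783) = -1392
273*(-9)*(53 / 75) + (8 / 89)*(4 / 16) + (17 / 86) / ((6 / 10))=-1735.93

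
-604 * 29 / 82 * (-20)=175160/41 = 4272.20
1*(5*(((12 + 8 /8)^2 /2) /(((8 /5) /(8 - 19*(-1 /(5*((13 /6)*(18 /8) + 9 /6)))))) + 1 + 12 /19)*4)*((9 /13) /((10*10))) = 1324464/20995 = 63.08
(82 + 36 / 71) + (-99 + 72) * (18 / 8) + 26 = 13563/284 = 47.76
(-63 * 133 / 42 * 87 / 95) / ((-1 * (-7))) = -261/10 = -26.10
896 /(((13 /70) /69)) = 4327680/13 = 332898.46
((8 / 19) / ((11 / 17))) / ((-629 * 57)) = -8/440781 = 0.00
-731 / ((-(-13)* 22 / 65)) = -3655/22 = -166.14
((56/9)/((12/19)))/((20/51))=2261/90 = 25.12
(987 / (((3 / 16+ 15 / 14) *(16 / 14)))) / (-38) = -343/19 = -18.05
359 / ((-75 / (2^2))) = -1436/75 = -19.15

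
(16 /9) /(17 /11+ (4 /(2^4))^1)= 704/711 = 0.99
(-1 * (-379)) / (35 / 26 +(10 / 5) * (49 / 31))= 84.08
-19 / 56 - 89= -89.34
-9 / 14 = -0.64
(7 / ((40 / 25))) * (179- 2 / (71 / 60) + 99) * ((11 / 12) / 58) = 3776465/197664 = 19.11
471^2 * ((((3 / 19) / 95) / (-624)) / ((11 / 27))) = -5989707/4129840 = -1.45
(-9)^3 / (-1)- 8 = 721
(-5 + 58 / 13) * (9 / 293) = -63/3809 = -0.02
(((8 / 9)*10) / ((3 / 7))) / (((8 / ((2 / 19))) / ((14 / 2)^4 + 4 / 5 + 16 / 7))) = 336572/513 = 656.09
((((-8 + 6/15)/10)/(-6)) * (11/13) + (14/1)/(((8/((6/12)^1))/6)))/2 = 20893/7800 = 2.68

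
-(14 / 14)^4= -1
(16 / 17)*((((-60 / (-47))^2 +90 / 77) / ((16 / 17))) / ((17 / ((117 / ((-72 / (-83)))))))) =256807395/11566324 = 22.20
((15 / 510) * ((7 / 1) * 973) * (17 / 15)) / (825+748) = 6811/47190 = 0.14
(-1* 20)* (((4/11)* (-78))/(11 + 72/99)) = 2080/43 = 48.37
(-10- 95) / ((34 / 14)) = -735/17 = -43.24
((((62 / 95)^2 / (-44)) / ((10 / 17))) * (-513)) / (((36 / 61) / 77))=20927697/19000 = 1101.46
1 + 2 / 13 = 15/13 = 1.15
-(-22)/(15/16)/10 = 176/75 = 2.35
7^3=343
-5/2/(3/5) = -25/6 = -4.17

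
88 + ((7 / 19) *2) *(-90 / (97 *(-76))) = 3081811/35017 = 88.01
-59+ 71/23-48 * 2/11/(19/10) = -290854/4807 = -60.51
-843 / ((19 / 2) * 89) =-1686/1691 = -1.00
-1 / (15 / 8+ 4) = -8/47 = -0.17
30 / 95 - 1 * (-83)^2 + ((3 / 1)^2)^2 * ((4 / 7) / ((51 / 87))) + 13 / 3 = -46160980/6783 = -6805.39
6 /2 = 3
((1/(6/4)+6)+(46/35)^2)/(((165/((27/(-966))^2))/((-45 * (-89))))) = 55595808/349285475 = 0.16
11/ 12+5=71/12 = 5.92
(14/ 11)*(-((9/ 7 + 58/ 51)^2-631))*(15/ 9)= 796720940/600831 = 1326.03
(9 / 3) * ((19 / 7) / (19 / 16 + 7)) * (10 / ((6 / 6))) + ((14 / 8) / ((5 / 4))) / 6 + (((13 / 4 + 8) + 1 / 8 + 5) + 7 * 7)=8313941/110040 = 75.55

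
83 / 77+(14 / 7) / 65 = 5549/5005 = 1.11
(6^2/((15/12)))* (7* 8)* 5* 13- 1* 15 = 104817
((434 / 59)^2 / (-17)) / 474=-94178/14024949 = -0.01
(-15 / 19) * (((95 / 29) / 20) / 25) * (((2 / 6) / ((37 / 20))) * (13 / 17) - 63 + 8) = 20705/72964 = 0.28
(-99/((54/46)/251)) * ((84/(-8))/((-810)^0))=444521/2 = 222260.50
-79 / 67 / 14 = -79/938 = -0.08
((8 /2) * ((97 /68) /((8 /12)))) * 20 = 2910/17 = 171.18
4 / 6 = 2/3 = 0.67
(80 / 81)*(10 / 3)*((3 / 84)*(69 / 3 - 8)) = 1000/567 = 1.76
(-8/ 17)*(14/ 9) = -112/153 = -0.73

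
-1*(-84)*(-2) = -168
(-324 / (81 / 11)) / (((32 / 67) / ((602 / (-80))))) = 221837/320 = 693.24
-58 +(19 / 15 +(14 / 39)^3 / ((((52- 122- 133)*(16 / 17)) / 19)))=-976034869/17202510 = -56.74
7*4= 28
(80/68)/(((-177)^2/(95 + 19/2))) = 2090/532593 = 0.00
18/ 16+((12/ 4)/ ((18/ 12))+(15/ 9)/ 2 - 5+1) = -1/24 = -0.04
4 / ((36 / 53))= 5.89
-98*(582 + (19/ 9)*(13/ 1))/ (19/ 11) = -5912830/171 = -34577.95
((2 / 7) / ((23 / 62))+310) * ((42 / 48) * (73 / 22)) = 1826241/2024 = 902.29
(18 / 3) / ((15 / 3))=6/5 = 1.20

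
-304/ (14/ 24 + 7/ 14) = -3648/13 = -280.62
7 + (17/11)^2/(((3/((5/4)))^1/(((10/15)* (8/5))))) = 8779/1089 = 8.06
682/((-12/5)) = -1705/6 = -284.17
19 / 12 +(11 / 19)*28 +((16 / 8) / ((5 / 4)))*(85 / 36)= 21.57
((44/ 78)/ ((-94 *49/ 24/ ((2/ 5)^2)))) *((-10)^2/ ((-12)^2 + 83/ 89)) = -125312/386183161 = 0.00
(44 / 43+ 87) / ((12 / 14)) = 26495/258 = 102.69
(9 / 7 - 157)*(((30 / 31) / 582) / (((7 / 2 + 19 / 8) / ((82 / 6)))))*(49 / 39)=-12513200/16535493 = -0.76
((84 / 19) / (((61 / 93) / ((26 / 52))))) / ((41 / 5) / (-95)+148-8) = 32550/1351333 = 0.02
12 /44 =3/11 = 0.27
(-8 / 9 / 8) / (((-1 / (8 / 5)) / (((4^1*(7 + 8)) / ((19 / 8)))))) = 256/57 = 4.49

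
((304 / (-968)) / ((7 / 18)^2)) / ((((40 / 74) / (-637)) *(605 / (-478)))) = -1933.44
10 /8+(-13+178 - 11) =621/4 = 155.25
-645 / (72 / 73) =-15695/24 = -653.96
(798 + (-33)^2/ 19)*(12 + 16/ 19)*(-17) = -67409148/361 = -186728.94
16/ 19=0.84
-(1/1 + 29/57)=-86/57 = -1.51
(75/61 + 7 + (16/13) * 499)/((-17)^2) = 493550/229177 = 2.15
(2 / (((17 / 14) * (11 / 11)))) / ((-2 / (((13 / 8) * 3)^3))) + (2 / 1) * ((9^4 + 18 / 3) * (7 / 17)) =5312.71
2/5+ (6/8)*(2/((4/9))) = 151/40 = 3.78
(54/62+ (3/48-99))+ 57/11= -506779/5456 = -92.88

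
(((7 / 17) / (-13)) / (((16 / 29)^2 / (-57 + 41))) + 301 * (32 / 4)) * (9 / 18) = 8520575/7072 = 1204.83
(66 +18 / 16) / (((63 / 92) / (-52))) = -107042/21 = -5097.24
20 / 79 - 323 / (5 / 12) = -306104/395 = -774.95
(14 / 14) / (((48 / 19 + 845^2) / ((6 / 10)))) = 57/67832615 = 0.00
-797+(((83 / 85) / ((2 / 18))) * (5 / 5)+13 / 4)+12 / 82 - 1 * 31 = -11372467/13940 = -815.82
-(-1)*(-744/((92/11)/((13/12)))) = -4433/46 = -96.37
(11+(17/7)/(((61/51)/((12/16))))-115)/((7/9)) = -1575279/11956 = -131.76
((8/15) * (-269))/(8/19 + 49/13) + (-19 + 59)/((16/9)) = -364463/31050 = -11.74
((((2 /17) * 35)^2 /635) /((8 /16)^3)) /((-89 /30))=-235200/3266567 = -0.07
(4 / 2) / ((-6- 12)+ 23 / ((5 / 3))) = -10/21 = -0.48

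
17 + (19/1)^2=378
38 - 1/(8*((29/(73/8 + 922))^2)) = -39125105/430592 = -90.86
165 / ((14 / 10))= 825/7 = 117.86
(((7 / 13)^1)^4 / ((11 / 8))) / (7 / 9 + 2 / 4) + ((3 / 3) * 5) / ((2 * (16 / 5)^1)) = 191712133/231229856 = 0.83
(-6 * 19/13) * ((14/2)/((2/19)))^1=-7581/13 = -583.15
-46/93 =-0.49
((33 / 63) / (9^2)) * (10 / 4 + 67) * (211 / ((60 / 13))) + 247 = 267.55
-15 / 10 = -3/2 = -1.50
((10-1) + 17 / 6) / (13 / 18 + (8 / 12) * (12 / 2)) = 213/85 = 2.51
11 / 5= 2.20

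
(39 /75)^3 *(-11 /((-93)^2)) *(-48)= 386672/45046875 = 0.01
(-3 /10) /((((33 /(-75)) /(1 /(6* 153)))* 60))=1/80784 = 0.00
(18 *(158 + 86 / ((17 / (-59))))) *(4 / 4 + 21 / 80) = -542673/170 = -3192.19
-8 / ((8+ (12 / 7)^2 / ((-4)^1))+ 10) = -196/423 = -0.46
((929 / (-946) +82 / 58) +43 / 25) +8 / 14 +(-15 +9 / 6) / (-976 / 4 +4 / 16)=2.78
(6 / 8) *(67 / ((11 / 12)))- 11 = 482/11 = 43.82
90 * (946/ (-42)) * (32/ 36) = -37840/21 = -1801.90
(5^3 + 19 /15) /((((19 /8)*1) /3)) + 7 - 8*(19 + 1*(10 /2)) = -2423/95 = -25.51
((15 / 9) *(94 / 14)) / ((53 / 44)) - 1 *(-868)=976424/1113 = 877.29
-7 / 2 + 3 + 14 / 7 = 3/2 = 1.50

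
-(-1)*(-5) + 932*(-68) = -63381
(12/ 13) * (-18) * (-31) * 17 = 113832/13 = 8756.31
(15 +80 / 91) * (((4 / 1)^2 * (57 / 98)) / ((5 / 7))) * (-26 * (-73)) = 19240464/49 = 392662.53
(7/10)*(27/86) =189/860 = 0.22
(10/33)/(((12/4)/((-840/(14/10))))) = -2000/33 = -60.61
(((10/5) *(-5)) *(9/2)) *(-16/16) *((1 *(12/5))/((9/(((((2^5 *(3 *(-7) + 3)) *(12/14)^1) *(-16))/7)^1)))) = 663552/49 = 13541.88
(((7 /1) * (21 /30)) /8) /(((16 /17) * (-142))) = -833/181760 = 0.00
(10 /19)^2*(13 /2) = 650/361 = 1.80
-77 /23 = -3.35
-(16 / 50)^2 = -64/625 = -0.10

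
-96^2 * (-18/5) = 165888/5 = 33177.60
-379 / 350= -1.08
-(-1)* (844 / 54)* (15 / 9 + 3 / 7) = 18568/567 = 32.75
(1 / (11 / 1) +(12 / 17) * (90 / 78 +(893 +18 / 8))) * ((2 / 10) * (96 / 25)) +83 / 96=568143073/1166880 = 486.89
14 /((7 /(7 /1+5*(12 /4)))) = 44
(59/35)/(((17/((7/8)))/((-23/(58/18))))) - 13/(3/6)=-524933/19720 = -26.62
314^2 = 98596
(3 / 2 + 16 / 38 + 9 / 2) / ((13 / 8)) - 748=-183780/247 = -744.05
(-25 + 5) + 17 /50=-983/50 = -19.66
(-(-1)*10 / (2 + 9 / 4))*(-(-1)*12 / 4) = 120/17 = 7.06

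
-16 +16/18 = -136/9 = -15.11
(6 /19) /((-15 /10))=-4/19 = -0.21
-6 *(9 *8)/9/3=-16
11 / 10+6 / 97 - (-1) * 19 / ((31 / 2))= 71797/30070 = 2.39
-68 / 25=-2.72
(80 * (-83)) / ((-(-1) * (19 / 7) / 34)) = -1580320/19 = -83174.74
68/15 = 4.53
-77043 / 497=-155.02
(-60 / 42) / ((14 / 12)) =-60/49 = -1.22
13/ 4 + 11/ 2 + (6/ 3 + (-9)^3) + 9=-2837/4 = -709.25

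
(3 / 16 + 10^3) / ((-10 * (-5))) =16003/800 = 20.00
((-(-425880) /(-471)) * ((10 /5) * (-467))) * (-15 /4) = -497214900/157 = -3166973.89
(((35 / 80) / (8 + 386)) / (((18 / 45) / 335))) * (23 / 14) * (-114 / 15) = -146395/12608 = -11.61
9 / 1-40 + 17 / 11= -324/11 = -29.45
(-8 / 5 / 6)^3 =-64/3375 = -0.02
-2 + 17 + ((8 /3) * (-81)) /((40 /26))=-627/5 = -125.40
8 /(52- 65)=-8/13 = -0.62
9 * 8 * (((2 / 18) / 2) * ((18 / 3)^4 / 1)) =5184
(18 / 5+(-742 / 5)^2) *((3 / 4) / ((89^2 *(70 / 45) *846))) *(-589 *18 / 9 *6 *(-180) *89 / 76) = 691346097/292810 = 2361.07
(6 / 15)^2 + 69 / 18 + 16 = 2999/150 = 19.99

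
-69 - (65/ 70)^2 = -13693/196 = -69.86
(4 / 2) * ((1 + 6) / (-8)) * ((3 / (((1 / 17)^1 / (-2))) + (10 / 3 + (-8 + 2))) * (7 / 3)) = 7693/18 = 427.39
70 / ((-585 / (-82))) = 1148/117 = 9.81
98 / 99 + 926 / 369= 14204/4059 = 3.50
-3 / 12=-1/4 = -0.25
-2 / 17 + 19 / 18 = 287/306 = 0.94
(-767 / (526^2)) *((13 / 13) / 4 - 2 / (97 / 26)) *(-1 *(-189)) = 16090893/107350288 = 0.15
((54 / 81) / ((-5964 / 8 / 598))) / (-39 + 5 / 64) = 153088/11142243 = 0.01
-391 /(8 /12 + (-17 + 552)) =-1173/1607 = -0.73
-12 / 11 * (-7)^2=-588/11 = -53.45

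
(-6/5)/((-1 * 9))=2/15 = 0.13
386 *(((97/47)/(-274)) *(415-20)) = -7394795/6439 = -1148.44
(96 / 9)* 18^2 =3456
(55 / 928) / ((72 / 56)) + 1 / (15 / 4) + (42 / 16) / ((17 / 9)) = 1208617/709920 = 1.70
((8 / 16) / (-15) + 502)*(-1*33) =-165649/10 = -16564.90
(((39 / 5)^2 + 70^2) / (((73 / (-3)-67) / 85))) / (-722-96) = 6325071/1120660 = 5.64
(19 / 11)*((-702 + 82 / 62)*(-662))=273206738/341 = 801192.78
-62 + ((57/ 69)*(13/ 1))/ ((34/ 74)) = -15103/391 = -38.63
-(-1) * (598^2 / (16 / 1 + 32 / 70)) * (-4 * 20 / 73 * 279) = -485000425/73 = -6643841.44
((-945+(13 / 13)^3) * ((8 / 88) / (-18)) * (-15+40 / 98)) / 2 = -15340/441 = -34.78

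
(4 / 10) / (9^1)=2/45 = 0.04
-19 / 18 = -1.06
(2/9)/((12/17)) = 17/54 = 0.31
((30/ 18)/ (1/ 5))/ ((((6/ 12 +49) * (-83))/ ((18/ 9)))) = -100/24651 = 0.00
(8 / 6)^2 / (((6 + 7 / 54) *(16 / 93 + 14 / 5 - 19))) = -0.02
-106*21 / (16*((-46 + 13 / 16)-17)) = 2226/995 = 2.24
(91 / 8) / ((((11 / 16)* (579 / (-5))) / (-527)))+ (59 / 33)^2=16497643/210177 = 78.49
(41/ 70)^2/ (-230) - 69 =-69.00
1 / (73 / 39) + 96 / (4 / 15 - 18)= -47373/9709 = -4.88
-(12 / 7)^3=-1728/343 = -5.04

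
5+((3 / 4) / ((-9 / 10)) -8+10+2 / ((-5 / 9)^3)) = -4123/750 = -5.50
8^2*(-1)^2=64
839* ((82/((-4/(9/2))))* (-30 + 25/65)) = 119192535/52 = 2292164.13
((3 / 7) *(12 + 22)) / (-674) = -51/2359 = -0.02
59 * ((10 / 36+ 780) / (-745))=-165731/2682 = -61.79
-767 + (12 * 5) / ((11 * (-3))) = -8457/11 = -768.82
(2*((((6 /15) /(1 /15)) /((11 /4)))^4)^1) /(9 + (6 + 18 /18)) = 41472/14641 = 2.83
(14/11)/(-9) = -14/99 = -0.14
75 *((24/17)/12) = 150/17 = 8.82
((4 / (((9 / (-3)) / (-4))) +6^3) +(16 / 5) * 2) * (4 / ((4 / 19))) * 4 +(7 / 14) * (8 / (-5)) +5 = 259679/15 = 17311.93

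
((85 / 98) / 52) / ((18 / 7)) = 85/13104 = 0.01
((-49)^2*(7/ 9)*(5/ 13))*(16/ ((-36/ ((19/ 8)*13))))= -1596665/162 = -9855.96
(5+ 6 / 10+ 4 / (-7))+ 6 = 386/35 = 11.03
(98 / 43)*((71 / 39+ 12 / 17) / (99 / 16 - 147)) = -2626400/64230777 = -0.04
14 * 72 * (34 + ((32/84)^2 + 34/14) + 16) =370960/7 = 52994.29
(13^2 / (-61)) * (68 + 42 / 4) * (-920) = 12205180/61 = 200084.92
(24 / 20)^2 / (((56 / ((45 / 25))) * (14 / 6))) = 243/12250 = 0.02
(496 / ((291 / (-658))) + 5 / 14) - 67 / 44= -100625813/89628 = -1122.71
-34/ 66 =-17/33 = -0.52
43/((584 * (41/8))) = 43/2993 = 0.01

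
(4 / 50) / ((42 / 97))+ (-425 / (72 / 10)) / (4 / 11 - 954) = 3260197/13217400 = 0.25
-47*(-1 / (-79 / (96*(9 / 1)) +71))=40608/61265 = 0.66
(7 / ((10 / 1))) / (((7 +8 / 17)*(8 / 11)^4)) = 0.33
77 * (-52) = -4004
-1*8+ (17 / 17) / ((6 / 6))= -7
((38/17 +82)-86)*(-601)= 18030/17 = 1060.59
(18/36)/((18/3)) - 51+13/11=-6565/132 = -49.73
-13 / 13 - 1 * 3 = -4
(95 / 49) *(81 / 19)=405/49 = 8.27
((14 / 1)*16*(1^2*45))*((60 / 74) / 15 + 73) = 27246240/37 = 736384.86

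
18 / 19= 0.95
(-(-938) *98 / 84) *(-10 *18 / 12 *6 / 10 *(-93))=915957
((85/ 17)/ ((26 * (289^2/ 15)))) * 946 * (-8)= -283800/1085773 = -0.26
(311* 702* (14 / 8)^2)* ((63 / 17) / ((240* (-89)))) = -112326669/968320 = -116.00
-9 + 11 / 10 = -79/10 = -7.90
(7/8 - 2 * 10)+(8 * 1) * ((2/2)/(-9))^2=-19.03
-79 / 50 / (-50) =0.03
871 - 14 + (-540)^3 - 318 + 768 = -157462693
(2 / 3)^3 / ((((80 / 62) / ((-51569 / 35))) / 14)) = -3197278/675 = -4736.71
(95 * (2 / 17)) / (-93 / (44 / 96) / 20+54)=5225/20502 = 0.25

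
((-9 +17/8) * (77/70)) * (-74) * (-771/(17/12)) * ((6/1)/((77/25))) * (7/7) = -70604325/119 = -593313.66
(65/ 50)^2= 169/100 = 1.69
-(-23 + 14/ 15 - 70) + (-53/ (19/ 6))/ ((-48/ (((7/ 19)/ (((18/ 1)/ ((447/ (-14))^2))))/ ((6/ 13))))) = 107.83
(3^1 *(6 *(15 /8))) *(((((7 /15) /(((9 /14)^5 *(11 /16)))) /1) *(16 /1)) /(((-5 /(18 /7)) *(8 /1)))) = -8605184/40095 = -214.62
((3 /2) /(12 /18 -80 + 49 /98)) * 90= -810/473 = -1.71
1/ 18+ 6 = 109/18 = 6.06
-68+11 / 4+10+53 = -2.25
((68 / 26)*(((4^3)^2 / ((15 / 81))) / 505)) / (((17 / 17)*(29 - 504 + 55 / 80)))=-60162048/249108925 = -0.24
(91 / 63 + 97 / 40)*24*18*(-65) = -108654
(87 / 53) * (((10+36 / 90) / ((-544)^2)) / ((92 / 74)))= 41847/901864960 = 0.00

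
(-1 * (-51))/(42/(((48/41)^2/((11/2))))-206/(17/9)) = 665856/776557 = 0.86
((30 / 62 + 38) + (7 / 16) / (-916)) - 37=673959/454336 = 1.48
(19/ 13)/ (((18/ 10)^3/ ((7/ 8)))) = 16625/75816 = 0.22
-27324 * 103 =-2814372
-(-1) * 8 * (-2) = -16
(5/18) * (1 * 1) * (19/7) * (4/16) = 95/504 = 0.19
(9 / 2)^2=81/4 = 20.25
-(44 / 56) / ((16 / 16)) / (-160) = 11/2240 = 0.00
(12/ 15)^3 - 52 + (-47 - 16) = -14311/125 = -114.49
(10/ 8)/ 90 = 1/72 = 0.01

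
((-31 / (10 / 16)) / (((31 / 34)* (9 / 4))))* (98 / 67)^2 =-10449152/202005 = -51.73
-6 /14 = -3/7 = -0.43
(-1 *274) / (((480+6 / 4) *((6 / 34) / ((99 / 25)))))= -102476/8025 = -12.77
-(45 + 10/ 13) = -595/13 = -45.77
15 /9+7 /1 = 26/3 = 8.67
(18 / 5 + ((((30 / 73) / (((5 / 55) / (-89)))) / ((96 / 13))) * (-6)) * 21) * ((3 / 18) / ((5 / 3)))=20055537/29200 = 686.83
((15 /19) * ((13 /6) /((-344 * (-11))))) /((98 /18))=585/7045808 = 0.00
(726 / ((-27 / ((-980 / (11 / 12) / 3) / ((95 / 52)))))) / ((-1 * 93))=-56.40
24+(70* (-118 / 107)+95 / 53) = -291511/5671 = -51.40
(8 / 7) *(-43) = -344/7 = -49.14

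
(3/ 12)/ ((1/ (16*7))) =28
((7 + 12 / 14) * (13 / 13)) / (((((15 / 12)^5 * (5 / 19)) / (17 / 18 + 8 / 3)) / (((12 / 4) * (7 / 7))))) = 1391104/13125 = 105.99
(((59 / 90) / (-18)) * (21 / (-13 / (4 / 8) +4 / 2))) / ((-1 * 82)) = -413/1062720 = 0.00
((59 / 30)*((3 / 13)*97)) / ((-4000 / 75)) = -17169/20800 = -0.83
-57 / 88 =-0.65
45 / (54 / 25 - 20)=-1125/446 = -2.52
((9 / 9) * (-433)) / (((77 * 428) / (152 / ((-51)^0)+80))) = -25114/8239 = -3.05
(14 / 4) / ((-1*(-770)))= 1/220 = 0.00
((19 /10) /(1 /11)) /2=10.45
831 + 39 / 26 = 1665/2 = 832.50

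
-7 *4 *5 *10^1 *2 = -2800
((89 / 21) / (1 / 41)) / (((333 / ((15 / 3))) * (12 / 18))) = 3.91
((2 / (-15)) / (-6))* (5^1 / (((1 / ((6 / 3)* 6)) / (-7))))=-28/3 = -9.33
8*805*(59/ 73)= 379960/73 = 5204.93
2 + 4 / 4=3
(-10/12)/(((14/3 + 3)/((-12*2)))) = 60/23 = 2.61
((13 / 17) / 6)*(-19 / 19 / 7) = -13/714 = -0.02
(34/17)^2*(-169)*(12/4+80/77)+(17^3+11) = 168912/77 = 2193.66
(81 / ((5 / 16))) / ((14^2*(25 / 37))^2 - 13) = 591408/39987005 = 0.01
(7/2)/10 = 7/20 = 0.35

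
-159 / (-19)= 159/19 = 8.37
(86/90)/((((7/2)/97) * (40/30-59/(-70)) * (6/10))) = 83420/4113 = 20.28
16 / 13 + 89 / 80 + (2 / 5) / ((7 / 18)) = 24547/7280 = 3.37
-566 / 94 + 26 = 939/47 = 19.98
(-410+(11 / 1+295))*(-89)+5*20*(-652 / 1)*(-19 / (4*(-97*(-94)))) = 42352954/4559 = 9289.97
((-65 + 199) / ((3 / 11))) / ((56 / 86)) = 31691/42 = 754.55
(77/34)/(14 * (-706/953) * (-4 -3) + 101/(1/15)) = 73381/51441422 = 0.00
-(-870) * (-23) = -20010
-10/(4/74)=-185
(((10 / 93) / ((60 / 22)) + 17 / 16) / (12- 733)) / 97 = -4919/312198768 = 0.00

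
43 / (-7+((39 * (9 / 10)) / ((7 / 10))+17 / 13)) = 3913/4045 = 0.97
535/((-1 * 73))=-535/73 = -7.33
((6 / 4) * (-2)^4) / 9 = 8/3 = 2.67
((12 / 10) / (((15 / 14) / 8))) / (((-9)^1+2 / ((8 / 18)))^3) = -1792/18225 = -0.10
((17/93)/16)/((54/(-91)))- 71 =-5706539/80352 = -71.02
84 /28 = 3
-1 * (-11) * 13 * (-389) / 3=-18542.33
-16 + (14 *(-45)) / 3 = -226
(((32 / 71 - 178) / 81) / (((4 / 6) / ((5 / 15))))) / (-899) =2101/1723383 = 0.00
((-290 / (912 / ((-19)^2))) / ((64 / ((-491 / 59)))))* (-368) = -31112215/5664 = -5492.98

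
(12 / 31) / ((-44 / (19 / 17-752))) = 38295/5797 = 6.61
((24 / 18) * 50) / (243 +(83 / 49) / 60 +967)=196000/3557483 = 0.06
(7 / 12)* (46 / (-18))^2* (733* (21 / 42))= 2714299/1944 = 1396.24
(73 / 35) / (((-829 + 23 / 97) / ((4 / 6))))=-7081/4220475 = 0.00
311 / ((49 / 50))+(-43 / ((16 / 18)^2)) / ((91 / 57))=11547883/40768 = 283.26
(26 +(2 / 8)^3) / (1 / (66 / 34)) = 54945/1088 = 50.50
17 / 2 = 8.50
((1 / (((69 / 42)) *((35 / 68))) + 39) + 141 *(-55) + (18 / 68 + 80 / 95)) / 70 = -573051559/5200300 = -110.20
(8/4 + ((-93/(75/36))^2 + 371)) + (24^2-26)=1822331/625 = 2915.73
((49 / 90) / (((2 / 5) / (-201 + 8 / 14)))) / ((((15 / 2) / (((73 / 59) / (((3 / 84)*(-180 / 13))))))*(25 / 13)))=848131739/17921250 = 47.33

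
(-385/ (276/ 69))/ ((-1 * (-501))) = -385/2004 = -0.19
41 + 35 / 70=41.50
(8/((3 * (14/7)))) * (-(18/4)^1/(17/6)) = -36/17 = -2.12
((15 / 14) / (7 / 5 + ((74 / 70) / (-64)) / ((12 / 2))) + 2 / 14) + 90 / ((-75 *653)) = 389636717/429194045 = 0.91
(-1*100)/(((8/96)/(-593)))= 711600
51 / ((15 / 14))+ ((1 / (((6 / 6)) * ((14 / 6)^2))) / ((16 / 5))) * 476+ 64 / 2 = 14969/140 = 106.92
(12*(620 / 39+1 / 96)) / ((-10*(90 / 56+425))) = -138971/3105700 = -0.04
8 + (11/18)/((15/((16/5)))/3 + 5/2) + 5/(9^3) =8.16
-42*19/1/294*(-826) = 2242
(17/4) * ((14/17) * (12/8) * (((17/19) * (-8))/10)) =-357/95 = -3.76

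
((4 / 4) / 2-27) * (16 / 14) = -212/7 = -30.29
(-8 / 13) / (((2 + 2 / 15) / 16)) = -60/13 = -4.62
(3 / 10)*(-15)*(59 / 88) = -531/176 = -3.02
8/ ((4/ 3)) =6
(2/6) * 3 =1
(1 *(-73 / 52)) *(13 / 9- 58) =37157/468 = 79.40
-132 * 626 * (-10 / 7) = 826320/7 = 118045.71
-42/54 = -7/9 = -0.78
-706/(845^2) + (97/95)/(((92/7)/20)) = 484514453/312028925 = 1.55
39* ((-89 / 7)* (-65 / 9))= 75205/21 = 3581.19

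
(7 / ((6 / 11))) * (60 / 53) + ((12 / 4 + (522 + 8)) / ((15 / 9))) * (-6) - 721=-695697/265 = -2625.27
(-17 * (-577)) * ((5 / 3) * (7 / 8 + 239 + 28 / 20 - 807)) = -73989287/8 = -9248660.88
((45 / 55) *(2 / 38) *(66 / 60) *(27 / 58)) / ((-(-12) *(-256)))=-81/11284480 = 0.00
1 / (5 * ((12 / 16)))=0.27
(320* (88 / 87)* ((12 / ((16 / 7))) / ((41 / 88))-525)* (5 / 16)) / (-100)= 617848/1189 = 519.64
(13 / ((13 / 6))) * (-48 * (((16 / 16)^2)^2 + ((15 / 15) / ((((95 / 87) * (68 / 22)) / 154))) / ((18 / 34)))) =-2385408/95 = -25109.56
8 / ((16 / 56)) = 28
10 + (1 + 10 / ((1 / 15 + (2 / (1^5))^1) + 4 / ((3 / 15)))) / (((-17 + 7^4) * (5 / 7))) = 39458567/3945520 = 10.00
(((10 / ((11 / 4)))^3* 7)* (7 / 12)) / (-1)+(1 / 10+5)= -7636357/39930 = -191.24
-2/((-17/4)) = 0.47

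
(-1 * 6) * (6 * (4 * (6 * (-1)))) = 864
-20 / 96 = -5/24 = -0.21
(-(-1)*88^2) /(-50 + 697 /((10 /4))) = 33.85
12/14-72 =-498/7 = -71.14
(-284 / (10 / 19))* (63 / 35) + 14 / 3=-72496/75 = -966.61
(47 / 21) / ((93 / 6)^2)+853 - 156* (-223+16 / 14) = 715673225/20181 = 35462.72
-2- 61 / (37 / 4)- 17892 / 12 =-55485/37 = -1499.59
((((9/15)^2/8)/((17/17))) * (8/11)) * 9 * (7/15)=189/1375 = 0.14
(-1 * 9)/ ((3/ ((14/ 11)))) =-42/11 = -3.82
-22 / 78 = -11/39 = -0.28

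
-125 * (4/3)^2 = -222.22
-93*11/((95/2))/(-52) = 1023/2470 = 0.41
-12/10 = -6/5 = -1.20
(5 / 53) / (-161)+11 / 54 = 93593/460782 = 0.20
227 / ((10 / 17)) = 3859/10 = 385.90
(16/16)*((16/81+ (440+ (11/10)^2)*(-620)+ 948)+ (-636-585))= -110898316/405 = -273823.00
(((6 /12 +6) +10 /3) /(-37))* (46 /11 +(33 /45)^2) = -689179/549450 = -1.25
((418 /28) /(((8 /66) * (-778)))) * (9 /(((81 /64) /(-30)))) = 91960/2723 = 33.77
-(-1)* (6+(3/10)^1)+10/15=6.97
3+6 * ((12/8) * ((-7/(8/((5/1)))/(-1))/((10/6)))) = 26.62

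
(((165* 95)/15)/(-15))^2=43681/9 = 4853.44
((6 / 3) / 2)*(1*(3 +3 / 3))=4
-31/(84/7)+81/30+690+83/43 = 1785481/2580 = 692.05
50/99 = 0.51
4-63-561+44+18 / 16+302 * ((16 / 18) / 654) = -13525193/23544 = -574.46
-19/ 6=-3.17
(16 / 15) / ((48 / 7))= 7/45 = 0.16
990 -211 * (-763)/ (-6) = -155053/6 = -25842.17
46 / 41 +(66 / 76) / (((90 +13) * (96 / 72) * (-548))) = 394652389/351759008 = 1.12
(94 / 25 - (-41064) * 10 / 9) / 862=1711141/32325 = 52.94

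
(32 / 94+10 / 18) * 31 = 11749/423 = 27.78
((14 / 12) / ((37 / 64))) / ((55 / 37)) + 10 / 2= 1049/165 = 6.36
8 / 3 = 2.67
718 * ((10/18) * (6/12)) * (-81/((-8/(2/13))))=310.67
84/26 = 42/13 = 3.23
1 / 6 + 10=61/6 = 10.17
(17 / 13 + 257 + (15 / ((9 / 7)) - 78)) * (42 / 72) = 52409/468 = 111.99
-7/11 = -0.64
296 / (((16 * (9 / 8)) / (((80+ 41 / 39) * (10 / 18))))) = 2339140/3159 = 740.47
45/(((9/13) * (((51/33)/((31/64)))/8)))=22165/136 = 162.98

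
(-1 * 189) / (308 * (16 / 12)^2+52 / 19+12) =-4617/13736 = -0.34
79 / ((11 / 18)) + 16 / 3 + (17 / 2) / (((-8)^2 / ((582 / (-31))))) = 132.11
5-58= -53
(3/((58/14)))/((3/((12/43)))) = 84/1247 = 0.07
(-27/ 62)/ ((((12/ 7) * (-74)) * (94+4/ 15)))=135/3707104 = 0.00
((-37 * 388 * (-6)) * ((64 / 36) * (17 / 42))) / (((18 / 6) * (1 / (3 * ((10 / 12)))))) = 9762080/189 = 51651.22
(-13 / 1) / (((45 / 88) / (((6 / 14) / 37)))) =-1144/3885 = -0.29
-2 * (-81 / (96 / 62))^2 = -700569/128 = -5473.20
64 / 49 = 1.31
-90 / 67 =-1.34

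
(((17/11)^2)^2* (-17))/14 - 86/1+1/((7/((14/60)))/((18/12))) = -190373723/2049740 = -92.88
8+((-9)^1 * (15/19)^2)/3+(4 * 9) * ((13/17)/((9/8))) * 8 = 1239029/6137 = 201.89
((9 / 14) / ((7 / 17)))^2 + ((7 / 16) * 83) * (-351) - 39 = -491042919/38416 = -12782.25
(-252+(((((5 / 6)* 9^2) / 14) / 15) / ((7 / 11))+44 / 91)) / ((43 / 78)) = -1918731/4214 = -455.32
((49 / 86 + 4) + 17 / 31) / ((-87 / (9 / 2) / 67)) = -2742645/154628 = -17.74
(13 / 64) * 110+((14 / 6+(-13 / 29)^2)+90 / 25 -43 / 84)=26341857/941920 = 27.97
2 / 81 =0.02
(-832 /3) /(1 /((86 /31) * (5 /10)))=-35776/93 = -384.69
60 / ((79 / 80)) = 4800/79 = 60.76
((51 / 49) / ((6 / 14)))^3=4913/343 = 14.32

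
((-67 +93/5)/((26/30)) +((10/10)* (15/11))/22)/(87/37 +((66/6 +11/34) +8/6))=-331162839/89096293 = -3.72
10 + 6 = 16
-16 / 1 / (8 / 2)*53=-212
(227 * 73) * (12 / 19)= 198852/19 = 10465.89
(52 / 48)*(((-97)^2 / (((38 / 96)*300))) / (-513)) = -122317/731025 = -0.17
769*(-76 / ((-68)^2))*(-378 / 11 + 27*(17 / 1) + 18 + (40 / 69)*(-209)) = -209711683/51612 = -4063.23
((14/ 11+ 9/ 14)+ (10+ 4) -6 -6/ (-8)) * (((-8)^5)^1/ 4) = -6727680/77 = -87372.47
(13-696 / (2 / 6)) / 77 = -2075/77 = -26.95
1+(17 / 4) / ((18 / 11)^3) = 45955/23328 = 1.97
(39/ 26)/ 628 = 3/1256 = 0.00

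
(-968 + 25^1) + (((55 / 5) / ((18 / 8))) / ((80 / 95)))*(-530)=-4019.94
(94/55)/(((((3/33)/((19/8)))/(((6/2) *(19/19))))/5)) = 2679/4 = 669.75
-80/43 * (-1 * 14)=1120/43 = 26.05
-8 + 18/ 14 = -47/7 = -6.71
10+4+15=29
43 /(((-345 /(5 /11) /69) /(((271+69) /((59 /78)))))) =-1140360/649 = -1757.10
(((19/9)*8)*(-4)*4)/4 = -608/9 = -67.56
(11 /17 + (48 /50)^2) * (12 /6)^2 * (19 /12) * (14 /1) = 4433422/31875 = 139.09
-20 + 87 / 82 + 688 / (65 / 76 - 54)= -10560183/331198 = -31.88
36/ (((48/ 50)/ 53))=3975/2 = 1987.50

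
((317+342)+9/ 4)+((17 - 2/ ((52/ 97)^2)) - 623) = 48.29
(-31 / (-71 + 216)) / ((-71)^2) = -31/730945 = 0.00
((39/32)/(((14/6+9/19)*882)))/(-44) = -247/22077440 = 0.00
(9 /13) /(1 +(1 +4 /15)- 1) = 135/247 = 0.55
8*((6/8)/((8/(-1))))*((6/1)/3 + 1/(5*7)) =-213/140 = -1.52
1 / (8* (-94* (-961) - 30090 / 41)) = 41/29388832 = 0.00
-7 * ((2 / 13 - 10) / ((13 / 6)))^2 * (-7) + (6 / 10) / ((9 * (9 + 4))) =1011.92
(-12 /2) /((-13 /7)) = 42/13 = 3.23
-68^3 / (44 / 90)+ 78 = -7073862/11 = -643078.36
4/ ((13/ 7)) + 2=54/13 = 4.15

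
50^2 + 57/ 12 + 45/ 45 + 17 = 10091/4 = 2522.75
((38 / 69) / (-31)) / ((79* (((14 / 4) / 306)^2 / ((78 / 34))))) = -10883808/2760023 = -3.94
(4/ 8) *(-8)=-4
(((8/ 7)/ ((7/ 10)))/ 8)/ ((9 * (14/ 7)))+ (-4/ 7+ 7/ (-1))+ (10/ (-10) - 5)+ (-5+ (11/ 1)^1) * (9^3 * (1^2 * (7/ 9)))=1494302/441 = 3388.44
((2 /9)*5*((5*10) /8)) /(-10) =-25/36 = -0.69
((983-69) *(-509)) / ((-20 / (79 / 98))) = 18376427/980 = 18751.46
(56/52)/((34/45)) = 315/221 = 1.43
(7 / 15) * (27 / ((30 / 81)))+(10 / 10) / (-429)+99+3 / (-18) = 1424827/10725 = 132.85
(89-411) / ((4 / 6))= -483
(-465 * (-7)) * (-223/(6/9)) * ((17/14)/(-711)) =587605/316 = 1859.51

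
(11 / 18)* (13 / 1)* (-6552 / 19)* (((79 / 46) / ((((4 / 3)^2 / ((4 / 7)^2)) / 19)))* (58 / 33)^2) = -89825528/1771 = -50720.23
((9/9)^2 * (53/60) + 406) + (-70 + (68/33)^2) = 7429799/21780 = 341.13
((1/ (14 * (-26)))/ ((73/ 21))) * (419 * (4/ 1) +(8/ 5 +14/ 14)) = -25179/18980 = -1.33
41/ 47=0.87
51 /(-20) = -51/20 = -2.55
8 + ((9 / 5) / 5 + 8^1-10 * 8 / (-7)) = 4863/175 = 27.79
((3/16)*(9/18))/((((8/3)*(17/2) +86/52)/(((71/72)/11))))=923/2670976 = 0.00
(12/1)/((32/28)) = 21/2 = 10.50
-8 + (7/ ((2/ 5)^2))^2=30497/16 = 1906.06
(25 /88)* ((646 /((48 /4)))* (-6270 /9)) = -767125/72 = -10654.51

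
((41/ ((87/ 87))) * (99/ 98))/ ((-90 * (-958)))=451/938840 = 0.00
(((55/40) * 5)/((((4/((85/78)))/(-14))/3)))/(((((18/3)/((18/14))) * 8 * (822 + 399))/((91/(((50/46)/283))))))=-774571/18944 = -40.89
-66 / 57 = -22/19 = -1.16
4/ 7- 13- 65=-542/7 = -77.43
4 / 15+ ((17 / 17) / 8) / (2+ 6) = 271/960 = 0.28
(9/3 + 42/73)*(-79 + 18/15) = -101529/365 = -278.16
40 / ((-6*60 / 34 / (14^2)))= -6664/9 = -740.44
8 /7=1.14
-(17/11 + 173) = -1920/11 = -174.55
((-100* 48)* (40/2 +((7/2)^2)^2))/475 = -1718.53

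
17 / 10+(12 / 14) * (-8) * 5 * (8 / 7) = -18367/490 = -37.48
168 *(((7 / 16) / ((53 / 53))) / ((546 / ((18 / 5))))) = 63/130 = 0.48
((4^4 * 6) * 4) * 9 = 55296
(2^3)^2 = 64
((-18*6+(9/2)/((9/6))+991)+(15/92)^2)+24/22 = 887.12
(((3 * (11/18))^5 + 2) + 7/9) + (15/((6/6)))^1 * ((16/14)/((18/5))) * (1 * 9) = 3611357/54432 = 66.35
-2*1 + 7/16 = -25/16 = -1.56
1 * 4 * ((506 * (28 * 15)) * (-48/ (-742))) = 2914560/53 = 54991.70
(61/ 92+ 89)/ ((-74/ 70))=-84.82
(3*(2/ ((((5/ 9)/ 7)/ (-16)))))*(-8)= 9676.80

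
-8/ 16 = -1/2 = -0.50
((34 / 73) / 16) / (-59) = -17/34456 = 0.00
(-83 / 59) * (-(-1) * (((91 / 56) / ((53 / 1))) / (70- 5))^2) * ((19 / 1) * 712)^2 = -237336923/4143275 = -57.28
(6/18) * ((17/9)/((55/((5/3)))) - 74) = -21961/891 = -24.65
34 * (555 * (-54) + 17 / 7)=-7132282/7 = -1018897.43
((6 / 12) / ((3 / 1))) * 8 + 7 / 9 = 19/9 = 2.11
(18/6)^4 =81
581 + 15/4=2339/4 = 584.75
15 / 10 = 3/2 = 1.50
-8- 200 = -208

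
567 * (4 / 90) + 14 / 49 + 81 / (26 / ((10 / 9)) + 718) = 3320819/129745 = 25.59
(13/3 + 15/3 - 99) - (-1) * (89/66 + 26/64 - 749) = -294593/352 = -836.91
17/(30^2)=17/900 = 0.02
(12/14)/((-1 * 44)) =-3/154 = -0.02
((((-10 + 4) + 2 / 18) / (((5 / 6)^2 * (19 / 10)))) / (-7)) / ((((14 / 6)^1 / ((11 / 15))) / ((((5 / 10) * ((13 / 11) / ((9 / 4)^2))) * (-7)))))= -44096/269325 = -0.16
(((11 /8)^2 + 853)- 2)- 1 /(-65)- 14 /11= 38970739/45760 = 851.63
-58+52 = -6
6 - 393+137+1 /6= -1499/6 = -249.83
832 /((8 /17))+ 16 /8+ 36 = 1806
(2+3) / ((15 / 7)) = 7/3 = 2.33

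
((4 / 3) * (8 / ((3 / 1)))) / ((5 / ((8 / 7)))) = 256/315 = 0.81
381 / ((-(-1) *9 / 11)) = 1397/3 = 465.67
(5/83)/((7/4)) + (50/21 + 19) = 37327/1743 = 21.42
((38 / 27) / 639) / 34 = 19/293301 = 0.00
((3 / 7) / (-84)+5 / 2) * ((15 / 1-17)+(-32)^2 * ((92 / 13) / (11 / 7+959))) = 29623131/2141594 = 13.83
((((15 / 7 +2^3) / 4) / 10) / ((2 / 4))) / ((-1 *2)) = -71/280 = -0.25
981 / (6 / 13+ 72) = 4251/314 = 13.54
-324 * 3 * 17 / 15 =-5508/5 = -1101.60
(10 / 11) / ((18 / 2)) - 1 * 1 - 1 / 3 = -122/99 = -1.23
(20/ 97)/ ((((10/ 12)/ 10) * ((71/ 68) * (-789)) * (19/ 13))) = -70720/34414339 = 0.00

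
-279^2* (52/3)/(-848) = 337311/212 = 1591.09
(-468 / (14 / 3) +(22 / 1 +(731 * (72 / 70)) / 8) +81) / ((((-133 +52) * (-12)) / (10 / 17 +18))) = 76393/41310 = 1.85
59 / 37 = 1.59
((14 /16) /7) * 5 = 5/8 = 0.62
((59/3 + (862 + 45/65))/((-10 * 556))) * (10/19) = -8603/102999 = -0.08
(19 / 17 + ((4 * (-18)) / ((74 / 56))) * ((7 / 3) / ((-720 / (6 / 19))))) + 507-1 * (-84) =592.17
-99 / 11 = -9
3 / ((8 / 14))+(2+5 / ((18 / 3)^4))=9401/1296 = 7.25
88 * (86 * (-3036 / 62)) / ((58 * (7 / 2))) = -11488224/6293 = -1825.56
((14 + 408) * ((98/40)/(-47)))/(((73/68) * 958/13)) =-2284919/8217245 = -0.28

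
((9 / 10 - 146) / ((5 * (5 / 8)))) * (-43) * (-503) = -125534716/125 = -1004277.73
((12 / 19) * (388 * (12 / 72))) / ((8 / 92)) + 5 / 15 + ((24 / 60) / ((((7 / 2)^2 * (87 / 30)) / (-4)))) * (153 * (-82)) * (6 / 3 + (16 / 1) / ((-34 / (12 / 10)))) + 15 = 524876158/404985 = 1296.04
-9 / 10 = -0.90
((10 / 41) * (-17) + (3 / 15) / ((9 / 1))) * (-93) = 235879/615 = 383.54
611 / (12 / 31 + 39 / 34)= 643994/1617 = 398.26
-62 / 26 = -31/13 = -2.38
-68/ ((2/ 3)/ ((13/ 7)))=-1326/7 = -189.43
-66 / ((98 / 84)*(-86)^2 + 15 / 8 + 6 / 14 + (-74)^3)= 11088/66627629 = 0.00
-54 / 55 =-0.98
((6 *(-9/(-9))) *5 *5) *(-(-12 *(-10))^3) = -259200000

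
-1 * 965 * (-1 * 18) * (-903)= -15685110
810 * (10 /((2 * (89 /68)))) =3094.38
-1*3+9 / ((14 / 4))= -3/7 = -0.43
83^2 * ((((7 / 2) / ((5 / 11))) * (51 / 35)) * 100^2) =772945800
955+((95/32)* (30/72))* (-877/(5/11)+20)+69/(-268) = -36203039/25728 = -1407.15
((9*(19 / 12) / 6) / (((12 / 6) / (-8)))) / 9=-19/18 = -1.06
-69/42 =-23/14 = -1.64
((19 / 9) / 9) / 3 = 19/243 = 0.08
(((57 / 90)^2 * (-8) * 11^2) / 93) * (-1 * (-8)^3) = -44729344/20925 = -2137.60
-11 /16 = -0.69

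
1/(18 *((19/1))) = 1/342 = 0.00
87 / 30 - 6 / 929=26881/9290 = 2.89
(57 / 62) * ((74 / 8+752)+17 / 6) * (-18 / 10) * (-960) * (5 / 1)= 188147880/31 = 6069286.45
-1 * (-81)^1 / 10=81/10 = 8.10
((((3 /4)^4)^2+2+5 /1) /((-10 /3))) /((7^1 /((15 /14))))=-4187817/12845056 = -0.33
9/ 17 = 0.53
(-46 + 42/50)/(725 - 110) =-1129/15375 = -0.07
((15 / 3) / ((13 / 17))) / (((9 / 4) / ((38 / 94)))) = 6460/5499 = 1.17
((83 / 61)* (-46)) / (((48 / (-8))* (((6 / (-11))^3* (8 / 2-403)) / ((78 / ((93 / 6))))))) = 33031427/40743486 = 0.81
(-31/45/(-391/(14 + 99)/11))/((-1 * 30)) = -38533/527850 = -0.07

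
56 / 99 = 0.57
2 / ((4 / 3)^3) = 27/32 = 0.84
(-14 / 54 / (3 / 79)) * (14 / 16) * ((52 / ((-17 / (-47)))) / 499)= -2365181/1374246 = -1.72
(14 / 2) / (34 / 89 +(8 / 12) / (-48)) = 6408/337 = 19.01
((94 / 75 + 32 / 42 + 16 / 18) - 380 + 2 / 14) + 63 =-494476/1575 = -313.95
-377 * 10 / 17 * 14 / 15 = -10556/51 = -206.98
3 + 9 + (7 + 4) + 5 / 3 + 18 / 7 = 27.24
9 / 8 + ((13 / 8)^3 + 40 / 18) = 35197/4608 = 7.64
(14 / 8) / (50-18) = 7/128 = 0.05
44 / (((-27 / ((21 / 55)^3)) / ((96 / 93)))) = -43904/468875 = -0.09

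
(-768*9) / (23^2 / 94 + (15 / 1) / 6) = -162432/191 = -850.43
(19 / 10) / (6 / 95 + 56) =361/10652 = 0.03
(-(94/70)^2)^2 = 4879681/1500625 = 3.25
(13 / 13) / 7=1/7 = 0.14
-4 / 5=-0.80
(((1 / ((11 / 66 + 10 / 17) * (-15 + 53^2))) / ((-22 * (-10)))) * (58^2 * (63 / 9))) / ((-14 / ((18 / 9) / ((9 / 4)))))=-57188/17748885 = 0.00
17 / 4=4.25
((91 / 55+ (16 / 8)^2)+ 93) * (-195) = -19237.64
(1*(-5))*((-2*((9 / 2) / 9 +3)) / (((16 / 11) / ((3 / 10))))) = 231/32 = 7.22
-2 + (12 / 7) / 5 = -58/35 = -1.66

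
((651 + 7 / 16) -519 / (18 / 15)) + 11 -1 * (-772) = 16031/16 = 1001.94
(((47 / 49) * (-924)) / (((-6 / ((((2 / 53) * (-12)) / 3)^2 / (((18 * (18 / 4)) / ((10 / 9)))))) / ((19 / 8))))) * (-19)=-29861920/14334327 = -2.08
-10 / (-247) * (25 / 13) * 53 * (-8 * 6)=-636000/3211 = -198.07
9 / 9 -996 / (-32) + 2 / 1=273/8 = 34.12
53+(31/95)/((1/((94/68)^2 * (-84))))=17056/27455 = 0.62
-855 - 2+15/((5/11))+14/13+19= -10451/13 = -803.92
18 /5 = 3.60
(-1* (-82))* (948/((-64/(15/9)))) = -16195/8 = -2024.38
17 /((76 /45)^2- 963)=-34425/1944299 = -0.02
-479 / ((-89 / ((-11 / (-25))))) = 5269/2225 = 2.37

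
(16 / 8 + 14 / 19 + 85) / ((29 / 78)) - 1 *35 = 110741/551 = 200.98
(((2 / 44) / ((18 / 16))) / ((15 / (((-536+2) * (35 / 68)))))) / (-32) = 623/26928 = 0.02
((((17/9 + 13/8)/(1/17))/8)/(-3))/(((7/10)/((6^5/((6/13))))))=-838695/14 = -59906.79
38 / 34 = 19/17 = 1.12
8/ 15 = 0.53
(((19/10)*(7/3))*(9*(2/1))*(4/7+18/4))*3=12141/10 = 1214.10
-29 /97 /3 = -29/291 = -0.10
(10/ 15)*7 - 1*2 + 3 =17/3 = 5.67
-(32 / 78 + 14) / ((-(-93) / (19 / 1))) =-10678/3627 = -2.94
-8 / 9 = -0.89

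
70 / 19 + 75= 1495/19 = 78.68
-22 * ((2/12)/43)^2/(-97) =11/3228354 = 0.00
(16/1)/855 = 16/855 = 0.02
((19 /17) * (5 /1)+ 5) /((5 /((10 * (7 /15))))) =168/17 = 9.88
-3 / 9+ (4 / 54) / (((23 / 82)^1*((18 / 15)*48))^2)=-49320023/148086144 = -0.33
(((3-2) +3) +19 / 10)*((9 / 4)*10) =531/4 = 132.75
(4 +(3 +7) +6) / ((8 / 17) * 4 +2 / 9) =1530/161 = 9.50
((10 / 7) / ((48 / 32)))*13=260/21 = 12.38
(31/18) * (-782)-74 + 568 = -852.78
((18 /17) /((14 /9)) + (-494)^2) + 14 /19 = 551768601/2261 = 244037.42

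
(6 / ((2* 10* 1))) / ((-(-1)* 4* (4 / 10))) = 3/16 = 0.19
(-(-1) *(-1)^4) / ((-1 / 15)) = -15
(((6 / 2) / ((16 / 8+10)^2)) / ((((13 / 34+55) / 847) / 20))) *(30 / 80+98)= 626.88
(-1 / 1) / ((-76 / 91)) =91/76 = 1.20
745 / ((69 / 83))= 61835/69 = 896.16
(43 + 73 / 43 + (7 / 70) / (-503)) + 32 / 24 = 29868011/648870 = 46.03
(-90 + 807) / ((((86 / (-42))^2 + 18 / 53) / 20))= 67033764/21187 = 3163.91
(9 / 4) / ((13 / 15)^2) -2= 673/676 = 1.00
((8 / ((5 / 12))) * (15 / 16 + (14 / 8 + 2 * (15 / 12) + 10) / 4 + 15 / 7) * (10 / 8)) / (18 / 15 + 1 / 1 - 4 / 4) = 132.86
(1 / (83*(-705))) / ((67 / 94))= -2/83415 = 0.00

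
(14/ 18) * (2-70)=-476/9 = -52.89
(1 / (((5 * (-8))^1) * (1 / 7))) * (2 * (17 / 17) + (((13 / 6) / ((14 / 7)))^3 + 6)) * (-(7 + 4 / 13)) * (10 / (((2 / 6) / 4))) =10653965/7488 = 1422.81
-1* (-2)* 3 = 6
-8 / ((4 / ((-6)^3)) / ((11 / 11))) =432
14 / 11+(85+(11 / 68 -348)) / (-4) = 200411/2992 = 66.98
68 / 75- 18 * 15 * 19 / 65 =-76066/975 = -78.02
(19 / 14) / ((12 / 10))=95/84 = 1.13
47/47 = 1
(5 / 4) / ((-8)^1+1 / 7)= -7/44 = -0.16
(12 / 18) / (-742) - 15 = -15.00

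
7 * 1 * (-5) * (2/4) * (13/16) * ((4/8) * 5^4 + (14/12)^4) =-4469.70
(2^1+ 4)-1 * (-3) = 9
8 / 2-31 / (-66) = 295/66 = 4.47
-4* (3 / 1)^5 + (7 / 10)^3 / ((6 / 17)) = -5826169/6000 = -971.03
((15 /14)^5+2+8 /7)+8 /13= 36148419/6991712 = 5.17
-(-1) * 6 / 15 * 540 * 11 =2376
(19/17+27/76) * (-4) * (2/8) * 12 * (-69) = 393921/323 = 1219.57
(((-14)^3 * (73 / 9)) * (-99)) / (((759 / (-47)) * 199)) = -9414664/13731 = -685.65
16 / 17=0.94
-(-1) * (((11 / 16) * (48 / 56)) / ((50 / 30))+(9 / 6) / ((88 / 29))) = 5223/6160 = 0.85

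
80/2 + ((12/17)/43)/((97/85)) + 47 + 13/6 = 2231845/25026 = 89.18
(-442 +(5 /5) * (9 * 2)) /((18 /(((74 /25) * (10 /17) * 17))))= -31376/45 = -697.24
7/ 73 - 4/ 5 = -257/365 = -0.70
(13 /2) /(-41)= -13/82 = -0.16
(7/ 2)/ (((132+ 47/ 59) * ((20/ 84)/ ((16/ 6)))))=11564/39175 = 0.30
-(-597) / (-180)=-199/60 = -3.32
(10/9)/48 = 5/216 = 0.02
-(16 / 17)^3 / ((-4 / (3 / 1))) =3072/4913 = 0.63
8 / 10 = 4/5 = 0.80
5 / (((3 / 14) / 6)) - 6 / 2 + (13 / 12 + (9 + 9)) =1873/12 = 156.08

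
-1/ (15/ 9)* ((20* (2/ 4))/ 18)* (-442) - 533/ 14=4589/42 = 109.26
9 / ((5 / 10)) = 18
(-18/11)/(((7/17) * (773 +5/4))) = -1224/238469 = -0.01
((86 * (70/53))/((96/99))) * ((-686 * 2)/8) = -17035095/848 = -20088.56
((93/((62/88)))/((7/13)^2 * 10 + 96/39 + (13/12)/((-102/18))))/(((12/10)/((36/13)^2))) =881280/5401 = 163.17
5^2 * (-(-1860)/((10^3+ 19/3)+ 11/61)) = 2127375/46048 = 46.20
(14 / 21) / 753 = 2/2259 = 0.00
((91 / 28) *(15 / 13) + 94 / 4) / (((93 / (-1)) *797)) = -109/296484 = 0.00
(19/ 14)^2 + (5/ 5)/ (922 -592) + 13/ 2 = 269873/32340 = 8.34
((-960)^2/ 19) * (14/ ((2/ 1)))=6451200/19 = 339536.84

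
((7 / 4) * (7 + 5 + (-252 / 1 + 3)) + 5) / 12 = -1639/48 = -34.15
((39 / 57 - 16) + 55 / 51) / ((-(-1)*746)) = -6898/361437 = -0.02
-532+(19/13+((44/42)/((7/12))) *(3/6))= -337381/637 = -529.64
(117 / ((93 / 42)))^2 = 2683044/961 = 2791.93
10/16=5/8 = 0.62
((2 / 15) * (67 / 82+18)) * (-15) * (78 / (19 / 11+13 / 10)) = -4412980/4551 = -969.67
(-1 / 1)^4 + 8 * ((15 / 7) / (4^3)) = 71/56 = 1.27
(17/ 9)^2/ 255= 17/1215 = 0.01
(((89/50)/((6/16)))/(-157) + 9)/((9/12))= 422476/35325 = 11.96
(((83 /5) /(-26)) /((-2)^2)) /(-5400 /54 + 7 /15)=249/155272 = 0.00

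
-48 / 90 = -8/15 = -0.53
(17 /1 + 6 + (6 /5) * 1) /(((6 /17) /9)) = 6171/10 = 617.10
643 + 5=648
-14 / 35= -2/5 = -0.40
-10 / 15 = -2/3 = -0.67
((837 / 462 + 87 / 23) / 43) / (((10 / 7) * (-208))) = -3963/9051328 = 0.00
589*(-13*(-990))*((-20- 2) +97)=568532250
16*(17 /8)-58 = -24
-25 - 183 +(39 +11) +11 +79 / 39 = -144.97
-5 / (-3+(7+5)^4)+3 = 62194/20733 = 3.00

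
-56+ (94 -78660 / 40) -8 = -3873/2 = -1936.50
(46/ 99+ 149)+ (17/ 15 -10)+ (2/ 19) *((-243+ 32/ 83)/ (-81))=989991098/7025535 = 140.91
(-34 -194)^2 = 51984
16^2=256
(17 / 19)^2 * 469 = 135541/361 = 375.46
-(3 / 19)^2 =-9/361 = -0.02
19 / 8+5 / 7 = 173/56 = 3.09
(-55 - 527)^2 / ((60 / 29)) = 818583/5 = 163716.60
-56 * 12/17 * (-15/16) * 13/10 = 819/17 = 48.18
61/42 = 1.45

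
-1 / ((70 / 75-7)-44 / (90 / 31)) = 9/191 = 0.05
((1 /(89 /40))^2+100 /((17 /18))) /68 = 3571250/2289169 = 1.56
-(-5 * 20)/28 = 25/7 = 3.57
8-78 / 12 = 3/2 = 1.50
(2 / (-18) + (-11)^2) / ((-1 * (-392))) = 136/441 = 0.31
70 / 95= 14/19 = 0.74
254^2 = 64516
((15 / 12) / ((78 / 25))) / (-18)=-125/5616 = -0.02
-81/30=-27/10 = -2.70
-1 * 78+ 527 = 449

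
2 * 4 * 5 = 40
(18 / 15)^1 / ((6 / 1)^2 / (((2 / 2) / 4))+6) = 1/125 = 0.01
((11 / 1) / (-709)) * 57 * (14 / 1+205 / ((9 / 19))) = -395.11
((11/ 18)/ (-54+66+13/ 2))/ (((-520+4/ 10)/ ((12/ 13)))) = -110/1874457 = 0.00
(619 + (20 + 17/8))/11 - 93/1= -3055/88 = -34.72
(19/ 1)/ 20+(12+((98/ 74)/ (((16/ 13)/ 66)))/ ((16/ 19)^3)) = 799419131/6062080 = 131.87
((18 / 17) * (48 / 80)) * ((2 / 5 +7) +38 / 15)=2682/425 = 6.31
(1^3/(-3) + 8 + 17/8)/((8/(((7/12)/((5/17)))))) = 5593/2304 = 2.43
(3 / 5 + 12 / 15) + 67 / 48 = 671/240 = 2.80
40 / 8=5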